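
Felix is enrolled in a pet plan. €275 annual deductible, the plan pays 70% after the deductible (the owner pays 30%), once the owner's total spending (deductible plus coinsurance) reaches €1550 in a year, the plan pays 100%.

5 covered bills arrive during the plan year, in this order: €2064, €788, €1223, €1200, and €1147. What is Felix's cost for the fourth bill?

#1 (€2064): €275 to deductible, leaving €1789; owner's 30% is €536.70. Owner pays €811.70; OOP now €811.70.
#2 (€788): 30% coinsurance on €788 = €236.40. Cost to owner: €236.40. OOP to date €1048.10.
#3 (€1223): deductible already satisfied, so owner's share is 30% × €1223 = €366.90. Cost to owner: €366.90. OOP to date €1415.
#4 (€1200): deductible already satisfied, so owner's share is 30% × €1200 = €360. OOP would hit €1775 > €1550, so the cap limits the owner to €1550 − €1415 = €135.

€135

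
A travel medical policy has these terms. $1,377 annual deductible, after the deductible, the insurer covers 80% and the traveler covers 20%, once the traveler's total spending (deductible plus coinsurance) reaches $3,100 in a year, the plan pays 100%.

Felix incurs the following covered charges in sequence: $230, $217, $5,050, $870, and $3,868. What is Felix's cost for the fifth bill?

$725

Claim 1 ($230): entire amount goes to the deductible. Traveler pays $230; OOP now $230.
Claim 2 ($217): all of it applies to the deductible. Traveler pays $217; OOP now $447.
Claim 3 ($5,050): $930 to deductible, leaving $4,120; 20% of $4,120 = $824. Traveler pays $1,754; OOP now $2,201.
Claim 4 ($870): 20% coinsurance on $870 = $174. Traveler pays $174; OOP now $2,375.
Claim 5 ($3,868): deductible already satisfied, so traveler's share is 20% × $3,868 = $773.60. That would push OOP to $3,148.60, over the $3,100 cap, so traveler pays $3,100 − $2,375 = $725.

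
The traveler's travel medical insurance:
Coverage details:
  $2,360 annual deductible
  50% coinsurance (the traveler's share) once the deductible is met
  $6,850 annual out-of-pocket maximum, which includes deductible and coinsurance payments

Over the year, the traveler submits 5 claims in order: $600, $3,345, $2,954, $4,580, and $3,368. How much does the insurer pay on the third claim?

$1,477

Claim 1 ($600): fully absorbed by the deductible. Traveler owes $600 (running OOP $600). Plan pays $600 − $600 = $0.
Claim 2 ($3,345): deductible takes $1,760, $1,585 remains; 50% of $1,585 = $792.50. Traveler pays $2,552.50; OOP now $3,152.50. Insurer: $3,345 − $2,552.50 = $792.50.
Claim 3 ($2,954): deductible already satisfied, so traveler's share is 50% × $2,954 = $1,477. Traveler owes $1,477 (running OOP $4,629.50). Insurer: $2,954 − $1,477 = $1,477.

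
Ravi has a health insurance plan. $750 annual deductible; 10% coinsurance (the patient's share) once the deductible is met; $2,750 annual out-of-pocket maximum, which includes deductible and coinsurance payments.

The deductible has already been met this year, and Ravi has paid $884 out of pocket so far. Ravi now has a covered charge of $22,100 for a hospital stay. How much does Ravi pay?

With the deductible met, the entire $22,100 is subject to coinsurance.
Patient's 10% share of $22,100 is $2,210.
That would bring total out-of-pocket to $3,094, past the $2,750 cap. The patient is capped at $2,750 − $884 = $1,866 on this claim.

$1,866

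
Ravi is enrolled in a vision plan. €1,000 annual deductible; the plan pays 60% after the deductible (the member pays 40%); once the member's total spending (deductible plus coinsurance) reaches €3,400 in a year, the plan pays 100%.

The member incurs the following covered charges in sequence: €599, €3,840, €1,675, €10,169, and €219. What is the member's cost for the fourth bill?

€354.40

Claim 1 (€599): entire amount goes to the deductible. Member owes €599 (running OOP €599).
Claim 2 (€3,840): €401 to deductible, leaving €3,439; 40% of €3,439 = €1,375.60. Member owes €1,776.60 (running OOP €2,375.60).
Claim 3 (€1,675): deductible met; 40% of €1,675 = €670. Member owes €670 (running OOP €3,045.60).
Claim 4 (€10,169): deductible met; 40% of €10,169 = €4,067.60. That would push OOP to €7,113.20, over the €3,400 cap, so member pays €3,400 − €3,045.60 = €354.40.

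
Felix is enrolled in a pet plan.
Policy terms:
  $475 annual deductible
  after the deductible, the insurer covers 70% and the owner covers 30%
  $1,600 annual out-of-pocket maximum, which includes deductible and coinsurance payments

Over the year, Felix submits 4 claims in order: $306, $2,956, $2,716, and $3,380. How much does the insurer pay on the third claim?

$2,427.10

Claim 1 ($306): fully absorbed by the deductible. Cost to owner: $306. OOP to date $306. Plan pays $306 − $306 = $0.
Claim 2 ($2,956): deductible takes $169, $2,787 remains; coinsurance $2,787 × 30% = $836.10. Cost to owner: $1,005.10. OOP to date $1,311.10. Plan pays $2,956 − $1,005.10 = $1,950.90.
Claim 3 ($2,716): 30% coinsurance on $2,716 = $814.80. Adding that to $1,311.10 gives $2,125.90, past the $1,600 cap; owner pays only $1,600 − $1,311.10 = $288.90. Plan pays $2,716 − $288.90 = $2,427.10.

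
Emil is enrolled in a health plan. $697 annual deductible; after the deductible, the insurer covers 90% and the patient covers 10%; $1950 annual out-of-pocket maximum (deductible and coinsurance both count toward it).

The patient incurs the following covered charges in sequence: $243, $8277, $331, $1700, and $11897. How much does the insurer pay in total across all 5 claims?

$20498

#1 ($243): fully absorbed by the deductible. Cost to patient: $243. OOP to date $243. Plan pays $243 − $243 = $0.
#2 ($8277): $454 finishes the deductible; $7823 goes to coinsurance; 10% of $7823 = $782.30. Cost to patient: $1236.30. OOP to date $1479.30. Insurer: $8277 − $1236.30 = $7040.70.
#3 ($331): deductible met; 10% of $331 = $33.10. Cost to patient: $33.10. OOP to date $1512.40. Insurer: $331 − $33.10 = $297.90.
#4 ($1700): deductible met; 10% of $1700 = $170. Cost to patient: $170. OOP to date $1682.40. Plan pays $1700 − $170 = $1530.
#5 ($11897): deductible already satisfied, so patient's share is 10% × $11897 = $1189.70. Adding that to $1682.40 gives $2872.10, past the $1950 cap; patient pays only $1950 − $1682.40 = $267.60. Plan pays $11897 − $267.60 = $11629.40.
Insurer total = bills − patient's total = $22448 − $1950 = $20498.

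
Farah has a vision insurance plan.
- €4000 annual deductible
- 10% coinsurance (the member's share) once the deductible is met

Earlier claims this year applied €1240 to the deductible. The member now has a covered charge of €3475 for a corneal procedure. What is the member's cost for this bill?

€2831.50

Remaining deductible: €4000 − €1240 = €2760.
That leaves €3475 − €2760 = €715 for coinsurance.
Member's 10% share of €715 is €71.50.
Member responsibility: €2760 + €71.50 = €2831.50.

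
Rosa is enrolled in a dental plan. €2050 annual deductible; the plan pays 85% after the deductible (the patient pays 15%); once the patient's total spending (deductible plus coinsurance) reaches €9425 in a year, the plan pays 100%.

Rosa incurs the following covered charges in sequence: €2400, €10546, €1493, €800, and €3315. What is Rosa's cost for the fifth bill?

#1 (€2400): €2050 to deductible, leaving €350; coinsurance €350 × 15% = €52.50. Patient owes €2102.50 (running OOP €2102.50).
#2 (€10546): deductible met; 15% of €10546 = €1581.90. Patient pays €1581.90; OOP now €3684.40.
#3 (€1493): deductible met; 15% of €1493 = €223.95. Patient owes €223.95 (running OOP €3908.35).
#4 (€800): deductible already satisfied, so patient's share is 15% × €800 = €120. Cost to patient: €120. OOP to date €4028.35.
#5 (€3315): deductible met; 15% of €3315 = €497.25. Patient owes €497.25 (running OOP €4525.60).

€497.25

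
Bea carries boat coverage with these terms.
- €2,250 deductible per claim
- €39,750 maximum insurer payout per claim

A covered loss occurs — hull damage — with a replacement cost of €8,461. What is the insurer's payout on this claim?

€6,211

After the deductible, €8,461 − €2,250 = €6,211 remains.
€6,211 is within the €39,750 limit, so the insurer pays €6,211.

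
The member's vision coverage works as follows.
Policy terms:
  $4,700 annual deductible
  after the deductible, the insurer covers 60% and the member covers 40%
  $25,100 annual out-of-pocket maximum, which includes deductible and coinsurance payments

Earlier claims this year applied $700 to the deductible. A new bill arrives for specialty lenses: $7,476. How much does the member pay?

$5,390.40

$700 of the $4,700 deductible is already met, leaving $4,000.
After the $4,000 deductible portion, $7,476 − $4,000 = $3,476 is subject to coinsurance.
40% of $3,476 = $1,390.40 falls to the member.
That puts the member's cost at $4,000 + $1,390.40 = $5,390.40 before any cap.
Year-to-date out-of-pocket becomes $700 + $5,390.40 = $6,090.40, still under the $25,100 maximum, so no cap applies.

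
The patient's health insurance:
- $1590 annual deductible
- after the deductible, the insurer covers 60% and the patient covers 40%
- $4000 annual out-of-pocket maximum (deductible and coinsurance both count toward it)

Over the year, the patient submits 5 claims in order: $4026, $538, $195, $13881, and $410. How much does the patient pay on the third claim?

#1 ($4026): $1590 to deductible, leaving $2436; 40% of $2436 = $974.40. Patient owes $2564.40 (running OOP $2564.40).
#2 ($538): deductible met; 40% of $538 = $215.20. Patient pays $215.20; OOP now $2779.60.
#3 ($195): 40% coinsurance on $195 = $78. Patient owes $78 (running OOP $2857.60).

$78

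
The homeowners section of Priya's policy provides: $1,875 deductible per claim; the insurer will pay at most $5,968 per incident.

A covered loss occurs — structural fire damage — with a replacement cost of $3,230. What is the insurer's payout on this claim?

After the deductible, $3,230 − $1,875 = $1,355 remains.
$1,355 is within the $5,968 limit, so the insurer pays $1,355.

$1,355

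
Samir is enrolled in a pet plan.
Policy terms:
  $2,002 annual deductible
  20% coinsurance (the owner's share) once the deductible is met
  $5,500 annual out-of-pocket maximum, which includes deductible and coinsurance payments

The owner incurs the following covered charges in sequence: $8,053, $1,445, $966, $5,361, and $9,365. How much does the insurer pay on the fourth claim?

$4,288.80

#1 ($8,053): deductible takes $2,002, $6,051 remains; 20% of $6,051 = $1,210.20. Owner owes $3,212.20 (running OOP $3,212.20). Insurer: $8,053 − $3,212.20 = $4,840.80.
#2 ($1,445): 20% coinsurance on $1,445 = $289. Cost to owner: $289. OOP to date $3,501.20. Plan pays $1,445 − $289 = $1,156.
#3 ($966): deductible already satisfied, so owner's share is 20% × $966 = $193.20. Owner owes $193.20 (running OOP $3,694.40). Insurer: $966 − $193.20 = $772.80.
#4 ($5,361): deductible already satisfied, so owner's share is 20% × $5,361 = $1,072.20. Cost to owner: $1,072.20. OOP to date $4,766.60. Insurer: $5,361 − $1,072.20 = $4,288.80.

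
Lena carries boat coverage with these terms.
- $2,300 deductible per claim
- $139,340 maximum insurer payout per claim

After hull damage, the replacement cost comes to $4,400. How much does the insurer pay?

Subtract the deductible: $4,400 − $2,300 = $2,100.
$2,100 is within the $139,340 limit, so the insurer pays $2,100.

$2,100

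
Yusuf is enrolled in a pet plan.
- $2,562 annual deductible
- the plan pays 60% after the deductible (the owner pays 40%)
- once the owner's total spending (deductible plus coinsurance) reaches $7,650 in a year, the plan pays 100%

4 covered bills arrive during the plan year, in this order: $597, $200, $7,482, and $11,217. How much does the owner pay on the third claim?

#1 ($597): entire amount goes to the deductible. Owner pays $597; OOP now $597.
#2 ($200): all of it applies to the deductible. Cost to owner: $200. OOP to date $797.
#3 ($7,482): $1,765 finishes the deductible; $5,717 goes to coinsurance; 40% of $5,717 = $2,286.80. Owner pays $4,051.80; OOP now $4,848.80.

$4,051.80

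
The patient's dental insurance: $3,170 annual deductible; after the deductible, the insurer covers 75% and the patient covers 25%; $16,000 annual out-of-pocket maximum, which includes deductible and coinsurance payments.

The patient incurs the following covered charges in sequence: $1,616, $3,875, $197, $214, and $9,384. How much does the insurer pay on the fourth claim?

Claim 1 — $1,616: entire amount goes to the deductible. Patient owes $1,616 (running OOP $1,616). Plan pays $1,616 − $1,616 = $0.
Claim 2 — $3,875: deductible takes $1,554, $2,321 remains; coinsurance $2,321 × 25% = $580.25. Patient pays $2,134.25; OOP now $3,750.25. Plan pays $3,875 − $2,134.25 = $1,740.75.
Claim 3 — $197: 25% coinsurance on $197 = $49.25. Patient owes $49.25 (running OOP $3,799.50). Insurer: $197 − $49.25 = $147.75.
Claim 4 — $214: deductible already satisfied, so patient's share is 25% × $214 = $53.50. Patient pays $53.50; OOP now $3,853. Insurer: $214 − $53.50 = $160.50.

$160.50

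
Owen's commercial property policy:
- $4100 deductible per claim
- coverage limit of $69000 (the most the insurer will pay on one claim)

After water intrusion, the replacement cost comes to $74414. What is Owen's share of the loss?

After the deductible, $74414 − $4100 = $70314 remains.
The $69000 per-incident cap binds; insurer pays $69000.
Business's share is the uncovered remainder: $74414 − $69000 = $5414.

$5414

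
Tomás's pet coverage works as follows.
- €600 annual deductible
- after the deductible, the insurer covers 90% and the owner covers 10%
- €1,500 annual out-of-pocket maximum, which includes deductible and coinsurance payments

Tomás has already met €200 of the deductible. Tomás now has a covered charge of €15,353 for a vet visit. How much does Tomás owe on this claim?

Remaining deductible: €600 − €200 = €400.
The remaining €14,953 (= €15,353 − €400) moves to coinsurance.
10% of €14,953 = €1,495.30 falls to the owner.
Owner responsibility before any cap: €400 + €1,495.30 = €1,895.30.
That would bring total out-of-pocket to €2,095.30, past the €1,500 cap. The owner is capped at €1,500 − €200 = €1,300 on this claim.

€1,300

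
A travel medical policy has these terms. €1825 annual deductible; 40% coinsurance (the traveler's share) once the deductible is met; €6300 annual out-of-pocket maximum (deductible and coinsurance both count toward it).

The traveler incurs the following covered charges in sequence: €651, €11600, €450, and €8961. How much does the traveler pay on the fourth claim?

#1 (€651): all of it applies to the deductible. Traveler pays €651; OOP now €651.
#2 (€11600): €1174 to deductible, leaving €10426; 40% of €10426 = €4170.40. Traveler owes €5344.40 (running OOP €5995.40).
#3 (€450): deductible already satisfied, so traveler's share is 40% × €450 = €180. Traveler pays €180; OOP now €6175.40.
#4 (€8961): deductible met; 40% of €8961 = €3584.40. Adding that to €6175.40 gives €9759.80, past the €6300 cap; traveler pays only €6300 − €6175.40 = €124.60.

€124.60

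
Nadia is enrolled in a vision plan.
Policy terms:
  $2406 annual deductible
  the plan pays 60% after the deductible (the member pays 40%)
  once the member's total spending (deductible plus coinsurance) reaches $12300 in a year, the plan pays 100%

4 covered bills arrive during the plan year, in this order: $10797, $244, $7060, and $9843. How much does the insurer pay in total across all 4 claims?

$15644

Claim 1 — $10797: $2406 finishes the deductible; $8391 goes to coinsurance; coinsurance $8391 × 40% = $3356.40. Member pays $5762.40; OOP now $5762.40. Insurer: $10797 − $5762.40 = $5034.60.
Claim 2 — $244: deductible already satisfied, so member's share is 40% × $244 = $97.60. Member pays $97.60; OOP now $5860. Plan pays $244 − $97.60 = $146.40.
Claim 3 — $7060: 40% coinsurance on $7060 = $2824. Member pays $2824; OOP now $8684. Insurer: $7060 − $2824 = $4236.
Claim 4 — $9843: deductible already satisfied, so member's share is 40% × $9843 = $3937.20. Adding that to $8684 gives $12621.20, past the $12300 cap; member pays only $12300 − $8684 = $3616. Plan pays $9843 − $3616 = $6227.
Insurer total: $5034.60 + $146.40 + $4236 + $6227 = $15644.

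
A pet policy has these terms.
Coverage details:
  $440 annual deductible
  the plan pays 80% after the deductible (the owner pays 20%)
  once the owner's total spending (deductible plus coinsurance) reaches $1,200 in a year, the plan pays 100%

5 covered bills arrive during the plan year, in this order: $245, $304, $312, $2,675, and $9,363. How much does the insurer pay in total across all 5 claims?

Claim 1 — $245: fully absorbed by the deductible. Cost to owner: $245. OOP to date $245. Insurer: $245 − $245 = $0.
Claim 2 — $304: $195 finishes the deductible; $109 goes to coinsurance; 20% of $109 = $21.80. Cost to owner: $216.80. OOP to date $461.80. Plan pays $304 − $216.80 = $87.20.
Claim 3 — $312: deductible already satisfied, so owner's share is 20% × $312 = $62.40. Owner owes $62.40 (running OOP $524.20). Insurer: $312 − $62.40 = $249.60.
Claim 4 — $2,675: deductible already satisfied, so owner's share is 20% × $2,675 = $535. Owner owes $535 (running OOP $1,059.20). Plan pays $2,675 − $535 = $2,140.
Claim 5 — $9,363: 20% coinsurance on $9,363 = $1,872.60. That would push OOP to $2,931.80, over the $1,200 cap, so owner pays $1,200 − $1,059.20 = $140.80. Insurer: $9,363 − $140.80 = $9,222.20.
Insurer total: $0 + $87.20 + $249.60 + $2,140 + $9,222.20 = $11,699.

$11,699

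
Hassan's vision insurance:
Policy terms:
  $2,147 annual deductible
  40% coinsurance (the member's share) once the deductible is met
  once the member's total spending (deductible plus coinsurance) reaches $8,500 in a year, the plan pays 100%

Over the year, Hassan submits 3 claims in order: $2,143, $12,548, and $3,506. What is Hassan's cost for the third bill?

$1,335.40

#1 ($2,143): all of it applies to the deductible. Cost to member: $2,143. OOP to date $2,143.
#2 ($12,548): $4 to deductible, leaving $12,544; coinsurance $12,544 × 40% = $5,017.60. Cost to member: $5,021.60. OOP to date $7,164.60.
#3 ($3,506): 40% coinsurance on $3,506 = $1,402.40. OOP would hit $8,567 > $8,500, so the cap limits the member to $8,500 − $7,164.60 = $1,335.40.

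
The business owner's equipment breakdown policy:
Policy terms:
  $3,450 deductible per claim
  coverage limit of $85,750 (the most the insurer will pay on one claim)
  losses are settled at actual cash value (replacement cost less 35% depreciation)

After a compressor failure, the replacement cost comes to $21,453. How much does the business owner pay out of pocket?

Actual cash value after 35% depreciation: $21,453 × 65% = $13,944.45.
After the deductible, $13,944.45 − $3,450 = $10,494.45 remains.
$10,494.45 ≤ $85,750, so the limit doesn't bind; insurer pays $10,494.45.
Business owner's share is the uncovered remainder: $21,453 − $10,494.45 = $10,958.55.

$10,958.55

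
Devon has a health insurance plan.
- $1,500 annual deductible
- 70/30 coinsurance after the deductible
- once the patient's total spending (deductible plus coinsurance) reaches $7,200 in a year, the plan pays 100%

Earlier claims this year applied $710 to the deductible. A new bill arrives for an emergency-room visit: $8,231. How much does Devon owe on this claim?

$710 of the $1,500 deductible is already met, leaving $790.
After the $790 deductible portion, $8,231 − $790 = $7,441 is subject to coinsurance.
Patient's 30% share of $7,441 is $2,232.30.
So the patient owes $790 + $2,232.30 = $3,022.30 before any cap.
Total out-of-pocket so far would be $710 + $3,022.30 = $3,732.30, below the $7,200 cap — no reduction.

$3,022.30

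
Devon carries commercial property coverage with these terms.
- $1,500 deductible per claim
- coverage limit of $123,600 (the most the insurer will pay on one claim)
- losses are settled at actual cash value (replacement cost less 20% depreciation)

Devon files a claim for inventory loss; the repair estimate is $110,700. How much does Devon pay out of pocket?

$23,640

At 20% depreciation, ACV = $110,700 − $22,140 = $88,560.
Less the $1,500 deductible: $88,560 − $1,500 = $87,060.
$87,060 ≤ $123,600, so the limit doesn't bind; insurer pays $87,060.
Business's share is the uncovered remainder: $110,700 − $87,060 = $23,640.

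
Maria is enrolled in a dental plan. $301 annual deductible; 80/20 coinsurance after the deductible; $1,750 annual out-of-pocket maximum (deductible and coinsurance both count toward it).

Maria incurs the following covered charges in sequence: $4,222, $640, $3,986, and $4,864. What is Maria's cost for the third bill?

Bill 1, $4,222: deductible takes $301, $3,921 remains; 20% of $3,921 = $784.20. Cost to patient: $1,085.20. OOP to date $1,085.20.
Bill 2, $640: 20% coinsurance on $640 = $128. Cost to patient: $128. OOP to date $1,213.20.
Bill 3, $3,986: deductible already satisfied, so patient's share is 20% × $3,986 = $797.20. That would push OOP to $2,010.40, over the $1,750 cap, so patient pays $1,750 − $1,213.20 = $536.80.

$536.80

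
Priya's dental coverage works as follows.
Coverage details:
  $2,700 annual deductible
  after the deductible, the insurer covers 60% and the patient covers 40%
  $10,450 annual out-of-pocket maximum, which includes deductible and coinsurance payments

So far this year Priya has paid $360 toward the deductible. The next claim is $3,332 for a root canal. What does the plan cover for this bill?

$595.20

Deductible still to meet: $2,700 − $360 = $2,340.
After the $2,340 deductible portion, $3,332 − $2,340 = $992 is subject to coinsurance.
40% of $992 = $396.80 falls to the patient.
So the patient owes $2,340 + $396.80 = $2,736.80 before any cap.
Year-to-date out-of-pocket becomes $360 + $2,736.80 = $3,096.80, still under the $10,450 maximum, so no cap applies.
The insurer covers the remainder: $3,332 − $2,736.80 = $595.20.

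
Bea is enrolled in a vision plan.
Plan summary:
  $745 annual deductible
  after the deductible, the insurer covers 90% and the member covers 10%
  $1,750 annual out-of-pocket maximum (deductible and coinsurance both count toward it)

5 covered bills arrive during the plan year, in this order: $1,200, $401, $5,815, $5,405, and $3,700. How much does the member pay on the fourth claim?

Claim 1 ($1,200): $745 to deductible, leaving $455; member's 10% is $45.50. Member pays $790.50; OOP now $790.50.
Claim 2 ($401): deductible already satisfied, so member's share is 10% × $401 = $40.10. Member pays $40.10; OOP now $830.60.
Claim 3 ($5,815): deductible met; 10% of $5,815 = $581.50. Cost to member: $581.50. OOP to date $1,412.10.
Claim 4 ($5,405): deductible met; 10% of $5,405 = $540.50. Adding that to $1,412.10 gives $1,952.60, past the $1,750 cap; member pays only $1,750 − $1,412.10 = $337.90.

$337.90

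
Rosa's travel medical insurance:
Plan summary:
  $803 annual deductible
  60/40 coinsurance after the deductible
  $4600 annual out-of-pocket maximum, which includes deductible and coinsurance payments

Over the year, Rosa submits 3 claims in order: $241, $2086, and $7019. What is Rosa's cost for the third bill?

$2807.60

Bill 1, $241: all of it applies to the deductible. Traveler pays $241; OOP now $241.
Bill 2, $2086: $562 to deductible, leaving $1524; 40% of $1524 = $609.60. Traveler pays $1171.60; OOP now $1412.60.
Bill 3, $7019: 40% coinsurance on $7019 = $2807.60. Traveler pays $2807.60; OOP now $4220.20.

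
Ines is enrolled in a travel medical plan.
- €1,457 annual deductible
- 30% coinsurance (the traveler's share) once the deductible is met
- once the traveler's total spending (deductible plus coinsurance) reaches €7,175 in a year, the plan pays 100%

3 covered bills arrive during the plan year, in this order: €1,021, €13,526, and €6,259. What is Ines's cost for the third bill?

€1,791

#1 (€1,021): all of it applies to the deductible. Traveler owes €1,021 (running OOP €1,021).
#2 (€13,526): deductible takes €436, €13,090 remains; 30% of €13,090 = €3,927. Traveler pays €4,363; OOP now €5,384.
#3 (€6,259): deductible already satisfied, so traveler's share is 30% × €6,259 = €1,877.70. That would push OOP to €7,261.70, over the €7,175 cap, so traveler pays €7,175 − €5,384 = €1,791.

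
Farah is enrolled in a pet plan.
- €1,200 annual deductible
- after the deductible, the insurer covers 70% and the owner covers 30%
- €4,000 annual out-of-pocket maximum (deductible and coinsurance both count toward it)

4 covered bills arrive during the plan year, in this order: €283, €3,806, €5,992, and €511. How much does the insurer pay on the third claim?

Bill 1, €283: fully absorbed by the deductible. Owner owes €283 (running OOP €283). Plan pays €283 − €283 = €0.
Bill 2, €3,806: €917 finishes the deductible; €2,889 goes to coinsurance; owner's 30% is €866.70. Owner owes €1,783.70 (running OOP €2,066.70). Plan pays €3,806 − €1,783.70 = €2,022.30.
Bill 3, €5,992: deductible already satisfied, so owner's share is 30% × €5,992 = €1,797.60. Cost to owner: €1,797.60. OOP to date €3,864.30. Insurer: €5,992 − €1,797.60 = €4,194.40.

€4,194.40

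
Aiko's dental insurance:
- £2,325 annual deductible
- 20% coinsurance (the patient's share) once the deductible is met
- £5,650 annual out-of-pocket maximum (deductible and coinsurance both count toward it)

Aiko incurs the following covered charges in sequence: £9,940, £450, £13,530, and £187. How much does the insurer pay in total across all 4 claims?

#1 (£9,940): £2,325 to deductible, leaving £7,615; patient's 20% is £1,523. Patient owes £3,848 (running OOP £3,848). Plan pays £9,940 − £3,848 = £6,092.
#2 (£450): deductible met; 20% of £450 = £90. Cost to patient: £90. OOP to date £3,938. Insurer: £450 − £90 = £360.
#3 (£13,530): deductible met; 20% of £13,530 = £2,706. Adding that to £3,938 gives £6,644, past the £5,650 cap; patient pays only £5,650 − £3,938 = £1,712. Plan pays £13,530 − £1,712 = £11,818.
#4 (£187): deductible met; 20% of £187 = £37.40. OOP would hit £5,687.40 > £5,650, so the cap limits the patient to £5,650 − £5,650 = £0. Plan pays £187 − £0 = £187.
Insurer total = bills − patient's total = £24,107 − £5,650 = £18,457.

£18,457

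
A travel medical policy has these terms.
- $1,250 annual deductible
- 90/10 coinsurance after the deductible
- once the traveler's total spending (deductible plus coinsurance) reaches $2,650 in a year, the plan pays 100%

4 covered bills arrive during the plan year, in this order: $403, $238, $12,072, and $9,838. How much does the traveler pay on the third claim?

$1,755.30

Bill 1, $403: fully absorbed by the deductible. Cost to traveler: $403. OOP to date $403.
Bill 2, $238: entire amount goes to the deductible. Cost to traveler: $238. OOP to date $641.
Bill 3, $12,072: $609 to deductible, leaving $11,463; traveler's 10% is $1,146.30. Traveler owes $1,755.30 (running OOP $2,396.30).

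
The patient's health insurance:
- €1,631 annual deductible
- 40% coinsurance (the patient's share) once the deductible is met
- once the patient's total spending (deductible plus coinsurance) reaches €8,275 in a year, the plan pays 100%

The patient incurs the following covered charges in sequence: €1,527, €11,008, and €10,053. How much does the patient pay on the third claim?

€2,282.40

#1 (€1,527): fully absorbed by the deductible. Cost to patient: €1,527. OOP to date €1,527.
#2 (€11,008): €104 finishes the deductible; €10,904 goes to coinsurance; patient's 40% is €4,361.60. Patient pays €4,465.60; OOP now €5,992.60.
#3 (€10,053): deductible already satisfied, so patient's share is 40% × €10,053 = €4,021.20. Adding that to €5,992.60 gives €10,013.80, past the €8,275 cap; patient pays only €8,275 − €5,992.60 = €2,282.40.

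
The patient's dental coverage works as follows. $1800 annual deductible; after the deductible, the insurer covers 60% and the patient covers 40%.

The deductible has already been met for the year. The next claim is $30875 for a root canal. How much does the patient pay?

$12350

With the deductible met, the entire $30875 is subject to coinsurance.
Patient's 40% share of $30875 is $12350.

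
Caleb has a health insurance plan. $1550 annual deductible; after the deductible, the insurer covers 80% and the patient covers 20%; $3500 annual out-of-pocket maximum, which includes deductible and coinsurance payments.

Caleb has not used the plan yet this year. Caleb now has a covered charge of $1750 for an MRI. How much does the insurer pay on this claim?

$160

The full $1550 deductible is still open; $1550 of this bill applies to it.
That leaves $1750 − $1550 = $200 for coinsurance.
20% of $200 = $40 falls to the patient.
Patient responsibility before any cap: $1550 + $40 = $1590.
Year-to-date out-of-pocket becomes $0 + $1590 = $1590, still under the $3500 maximum, so no cap applies.
The insurer covers the remainder: $1750 − $1590 = $160.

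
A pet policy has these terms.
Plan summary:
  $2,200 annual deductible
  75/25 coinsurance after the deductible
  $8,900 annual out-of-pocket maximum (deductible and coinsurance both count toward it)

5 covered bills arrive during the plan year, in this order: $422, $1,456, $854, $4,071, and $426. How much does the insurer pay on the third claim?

Bill 1, $422: fully absorbed by the deductible. Owner owes $422 (running OOP $422). Insurer: $422 − $422 = $0.
Bill 2, $1,456: fully absorbed by the deductible. Cost to owner: $1,456. OOP to date $1,878. Plan pays $1,456 − $1,456 = $0.
Bill 3, $854: $322 finishes the deductible; $532 goes to coinsurance; owner's 25% is $133. Owner owes $455 (running OOP $2,333). Plan pays $854 − $455 = $399.

$399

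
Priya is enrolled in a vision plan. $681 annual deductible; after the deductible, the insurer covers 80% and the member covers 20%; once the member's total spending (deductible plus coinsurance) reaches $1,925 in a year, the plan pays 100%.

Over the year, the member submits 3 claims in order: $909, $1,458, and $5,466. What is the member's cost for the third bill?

$906.80

#1 ($909): deductible takes $681, $228 remains; 20% of $228 = $45.60. Member pays $726.60; OOP now $726.60.
#2 ($1,458): 20% coinsurance on $1,458 = $291.60. Cost to member: $291.60. OOP to date $1,018.20.
#3 ($5,466): 20% coinsurance on $5,466 = $1,093.20. Adding that to $1,018.20 gives $2,111.40, past the $1,925 cap; member pays only $1,925 − $1,018.20 = $906.80.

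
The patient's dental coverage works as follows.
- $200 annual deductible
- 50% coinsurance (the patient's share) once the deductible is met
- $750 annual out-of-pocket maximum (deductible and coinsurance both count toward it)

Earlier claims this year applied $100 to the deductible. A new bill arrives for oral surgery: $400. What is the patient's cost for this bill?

$250

$100 of the $200 deductible is already met, leaving $100.
The remaining $300 (= $400 − $100) moves to coinsurance.
Coinsurance: $300 × 50% = $150.
That puts the patient's cost at $100 + $150 = $250 before any cap.
Year-to-date out-of-pocket becomes $100 + $250 = $350, still under the $750 maximum, so no cap applies.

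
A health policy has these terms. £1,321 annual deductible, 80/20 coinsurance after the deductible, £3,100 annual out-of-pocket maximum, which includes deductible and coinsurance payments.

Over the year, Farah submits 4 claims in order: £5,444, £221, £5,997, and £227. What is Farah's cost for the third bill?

£910.20

Claim 1 (£5,444): deductible takes £1,321, £4,123 remains; patient's 20% is £824.60. Cost to patient: £2,145.60. OOP to date £2,145.60.
Claim 2 (£221): 20% coinsurance on £221 = £44.20. Patient owes £44.20 (running OOP £2,189.80).
Claim 3 (£5,997): deductible already satisfied, so patient's share is 20% × £5,997 = £1,199.40. That would push OOP to £3,389.20, over the £3,100 cap, so patient pays £3,100 − £2,189.80 = £910.20.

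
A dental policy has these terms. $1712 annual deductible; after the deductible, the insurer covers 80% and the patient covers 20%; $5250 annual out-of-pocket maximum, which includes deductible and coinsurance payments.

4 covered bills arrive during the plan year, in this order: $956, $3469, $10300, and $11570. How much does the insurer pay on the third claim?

Claim 1 ($956): entire amount goes to the deductible. Patient owes $956 (running OOP $956). Insurer: $956 − $956 = $0.
Claim 2 ($3469): $756 finishes the deductible; $2713 goes to coinsurance; coinsurance $2713 × 20% = $542.60. Patient owes $1298.60 (running OOP $2254.60). Insurer: $3469 − $1298.60 = $2170.40.
Claim 3 ($10300): deductible already satisfied, so patient's share is 20% × $10300 = $2060. Patient owes $2060 (running OOP $4314.60). Plan pays $10300 − $2060 = $8240.

$8240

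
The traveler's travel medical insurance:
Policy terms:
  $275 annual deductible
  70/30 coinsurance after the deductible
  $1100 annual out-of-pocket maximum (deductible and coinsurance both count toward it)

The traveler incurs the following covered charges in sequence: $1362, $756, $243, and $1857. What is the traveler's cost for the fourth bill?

$199.20

#1 ($1362): deductible takes $275, $1087 remains; coinsurance $1087 × 30% = $326.10. Cost to traveler: $601.10. OOP to date $601.10.
#2 ($756): 30% coinsurance on $756 = $226.80. Cost to traveler: $226.80. OOP to date $827.90.
#3 ($243): 30% coinsurance on $243 = $72.90. Traveler owes $72.90 (running OOP $900.80).
#4 ($1857): deductible already satisfied, so traveler's share is 30% × $1857 = $557.10. That would push OOP to $1457.90, over the $1100 cap, so traveler pays $1100 − $900.80 = $199.20.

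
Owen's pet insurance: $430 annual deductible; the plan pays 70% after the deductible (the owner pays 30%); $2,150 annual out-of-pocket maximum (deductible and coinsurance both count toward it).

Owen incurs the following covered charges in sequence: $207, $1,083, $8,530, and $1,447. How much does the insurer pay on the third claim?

Claim 1 ($207): all of it applies to the deductible. Cost to owner: $207. OOP to date $207. Plan pays $207 − $207 = $0.
Claim 2 ($1,083): deductible takes $223, $860 remains; coinsurance $860 × 30% = $258. Owner pays $481; OOP now $688. Insurer: $1,083 − $481 = $602.
Claim 3 ($8,530): 30% coinsurance on $8,530 = $2,559. That would push OOP to $3,247, over the $2,150 cap, so owner pays $2,150 − $688 = $1,462. Plan pays $8,530 − $1,462 = $7,068.

$7,068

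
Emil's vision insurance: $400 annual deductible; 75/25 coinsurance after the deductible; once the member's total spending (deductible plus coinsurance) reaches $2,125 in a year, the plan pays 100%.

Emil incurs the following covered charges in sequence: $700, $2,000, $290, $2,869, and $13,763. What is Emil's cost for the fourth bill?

#1 ($700): deductible takes $400, $300 remains; coinsurance $300 × 25% = $75. Member pays $475; OOP now $475.
#2 ($2,000): deductible already satisfied, so member's share is 25% × $2,000 = $500. Member owes $500 (running OOP $975).
#3 ($290): deductible met; 25% of $290 = $72.50. Cost to member: $72.50. OOP to date $1,047.50.
#4 ($2,869): deductible met; 25% of $2,869 = $717.25. Member pays $717.25; OOP now $1,764.75.

$717.25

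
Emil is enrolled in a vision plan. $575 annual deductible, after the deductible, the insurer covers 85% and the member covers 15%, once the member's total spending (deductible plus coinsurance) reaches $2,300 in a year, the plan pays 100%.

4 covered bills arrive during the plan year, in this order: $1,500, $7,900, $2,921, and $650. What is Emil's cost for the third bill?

Claim 1 — $1,500: $575 finishes the deductible; $925 goes to coinsurance; 15% of $925 = $138.75. Member pays $713.75; OOP now $713.75.
Claim 2 — $7,900: 15% coinsurance on $7,900 = $1,185. Member pays $1,185; OOP now $1,898.75.
Claim 3 — $2,921: 15% coinsurance on $2,921 = $438.15. OOP would hit $2,336.90 > $2,300, so the cap limits the member to $2,300 − $1,898.75 = $401.25.

$401.25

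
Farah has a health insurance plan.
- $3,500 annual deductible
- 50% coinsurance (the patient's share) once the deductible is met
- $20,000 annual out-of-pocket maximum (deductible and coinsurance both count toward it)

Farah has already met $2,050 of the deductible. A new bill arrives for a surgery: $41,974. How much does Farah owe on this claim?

$17,950

$2,050 of the $3,500 deductible is already met, leaving $1,450.
That leaves $41,974 − $1,450 = $40,524 for coinsurance.
Coinsurance: $40,524 × 50% = $20,262.
Patient responsibility before any cap: $1,450 + $20,262 = $21,712.
That would bring total out-of-pocket to $23,762, past the $20,000 cap. The patient is capped at $20,000 − $2,050 = $17,950 on this claim.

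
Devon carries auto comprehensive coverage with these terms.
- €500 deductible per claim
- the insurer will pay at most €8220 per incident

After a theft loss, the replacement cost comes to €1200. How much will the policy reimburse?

€700

After the deductible, €1200 − €500 = €700 remains.
That's under the €8220 cap, so the insurer reimburses the full €700.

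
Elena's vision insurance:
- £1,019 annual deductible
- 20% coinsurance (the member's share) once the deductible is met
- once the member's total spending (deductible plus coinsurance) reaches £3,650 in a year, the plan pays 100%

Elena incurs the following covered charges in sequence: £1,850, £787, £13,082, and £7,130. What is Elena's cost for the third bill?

£2,307.40

Claim 1 (£1,850): deductible takes £1,019, £831 remains; member's 20% is £166.20. Member pays £1,185.20; OOP now £1,185.20.
Claim 2 (£787): deductible met; 20% of £787 = £157.40. Member owes £157.40 (running OOP £1,342.60).
Claim 3 (£13,082): deductible already satisfied, so member's share is 20% × £13,082 = £2,616.40. OOP would hit £3,959 > £3,650, so the cap limits the member to £3,650 − £1,342.60 = £2,307.40.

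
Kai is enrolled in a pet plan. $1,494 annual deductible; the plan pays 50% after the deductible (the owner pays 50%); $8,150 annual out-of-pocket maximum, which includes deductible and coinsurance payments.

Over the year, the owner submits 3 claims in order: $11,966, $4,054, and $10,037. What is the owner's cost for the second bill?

Bill 1, $11,966: deductible takes $1,494, $10,472 remains; owner's 50% is $5,236. Cost to owner: $6,730. OOP to date $6,730.
Bill 2, $4,054: deductible already satisfied, so owner's share is 50% × $4,054 = $2,027. That would push OOP to $8,757, over the $8,150 cap, so owner pays $8,150 − $6,730 = $1,420.

$1,420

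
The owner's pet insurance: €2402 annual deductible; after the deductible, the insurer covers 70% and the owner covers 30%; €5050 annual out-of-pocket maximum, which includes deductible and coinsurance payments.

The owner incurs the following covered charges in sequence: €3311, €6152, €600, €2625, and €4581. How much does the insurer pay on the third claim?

#1 (€3311): €2402 finishes the deductible; €909 goes to coinsurance; coinsurance €909 × 30% = €272.70. Owner owes €2674.70 (running OOP €2674.70). Plan pays €3311 − €2674.70 = €636.30.
#2 (€6152): deductible already satisfied, so owner's share is 30% × €6152 = €1845.60. Owner owes €1845.60 (running OOP €4520.30). Insurer: €6152 − €1845.60 = €4306.40.
#3 (€600): deductible already satisfied, so owner's share is 30% × €600 = €180. Cost to owner: €180. OOP to date €4700.30. Insurer: €600 − €180 = €420.

€420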